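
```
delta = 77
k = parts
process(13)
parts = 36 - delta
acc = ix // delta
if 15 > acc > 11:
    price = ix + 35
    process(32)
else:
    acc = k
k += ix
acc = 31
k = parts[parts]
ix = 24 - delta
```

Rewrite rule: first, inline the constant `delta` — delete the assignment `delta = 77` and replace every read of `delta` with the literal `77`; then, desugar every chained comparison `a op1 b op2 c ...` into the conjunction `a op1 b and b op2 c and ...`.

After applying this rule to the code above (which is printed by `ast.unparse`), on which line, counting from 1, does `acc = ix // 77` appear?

4

Transformed code:
k = parts
process(13)
parts = 36 - 77
acc = ix // 77
if 15 > acc and acc > 11:
    price = ix + 35
    process(32)
else:
    acc = k
k += ix
acc = 31
k = parts[parts]
ix = 24 - 77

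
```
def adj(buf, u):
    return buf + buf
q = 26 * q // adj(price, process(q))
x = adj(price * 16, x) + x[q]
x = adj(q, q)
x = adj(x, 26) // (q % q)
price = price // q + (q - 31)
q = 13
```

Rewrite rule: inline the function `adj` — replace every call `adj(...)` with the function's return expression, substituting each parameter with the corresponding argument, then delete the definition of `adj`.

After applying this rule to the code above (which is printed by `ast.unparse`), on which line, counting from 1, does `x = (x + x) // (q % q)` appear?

Transformed code:
q = 26 * q // (price + price)
x = price * 16 + price * 16 + x[q]
x = q + q
x = (x + x) // (q % q)
price = price // q + (q - 31)
q = 13

4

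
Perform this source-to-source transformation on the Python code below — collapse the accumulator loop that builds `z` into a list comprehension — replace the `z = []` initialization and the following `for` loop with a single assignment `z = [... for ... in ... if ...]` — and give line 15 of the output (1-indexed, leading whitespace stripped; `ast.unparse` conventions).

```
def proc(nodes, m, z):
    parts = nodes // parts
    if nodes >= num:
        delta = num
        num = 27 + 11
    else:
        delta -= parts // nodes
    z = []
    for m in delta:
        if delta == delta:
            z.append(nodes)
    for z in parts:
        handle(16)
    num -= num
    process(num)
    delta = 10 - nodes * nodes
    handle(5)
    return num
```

Transformed code:
def proc(nodes, m, z):
    parts = nodes // parts
    if nodes >= num:
        delta = num
        num = 27 + 11
    else:
        delta -= parts // nodes
    z = [nodes for m in delta if delta == delta]
    for z in parts:
        handle(16)
    num -= num
    process(num)
    delta = 10 - nodes * nodes
    handle(5)
    return num

return num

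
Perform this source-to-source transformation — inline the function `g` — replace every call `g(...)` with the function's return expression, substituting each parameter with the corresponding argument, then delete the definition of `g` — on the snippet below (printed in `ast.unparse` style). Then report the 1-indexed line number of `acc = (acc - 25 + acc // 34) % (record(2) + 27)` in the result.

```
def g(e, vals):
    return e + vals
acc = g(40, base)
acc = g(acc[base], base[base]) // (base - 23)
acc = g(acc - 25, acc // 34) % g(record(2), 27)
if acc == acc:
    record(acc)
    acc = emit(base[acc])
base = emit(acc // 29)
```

Transformed code:
acc = 40 + base
acc = (acc[base] + base[base]) // (base - 23)
acc = (acc - 25 + acc // 34) % (record(2) + 27)
if acc == acc:
    record(acc)
    acc = emit(base[acc])
base = emit(acc // 29)

3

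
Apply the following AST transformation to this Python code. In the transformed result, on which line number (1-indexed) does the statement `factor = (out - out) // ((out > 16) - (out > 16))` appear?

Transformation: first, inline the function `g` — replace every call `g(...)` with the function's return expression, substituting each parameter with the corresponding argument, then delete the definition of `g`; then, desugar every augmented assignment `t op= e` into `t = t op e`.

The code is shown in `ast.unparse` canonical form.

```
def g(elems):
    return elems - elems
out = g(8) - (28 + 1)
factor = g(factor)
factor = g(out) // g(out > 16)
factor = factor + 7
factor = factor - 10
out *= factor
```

Transformed code:
out = 8 - 8 - (28 + 1)
factor = factor - factor
factor = (out - out) // ((out > 16) - (out > 16))
factor = factor + 7
factor = factor - 10
out = out * factor

3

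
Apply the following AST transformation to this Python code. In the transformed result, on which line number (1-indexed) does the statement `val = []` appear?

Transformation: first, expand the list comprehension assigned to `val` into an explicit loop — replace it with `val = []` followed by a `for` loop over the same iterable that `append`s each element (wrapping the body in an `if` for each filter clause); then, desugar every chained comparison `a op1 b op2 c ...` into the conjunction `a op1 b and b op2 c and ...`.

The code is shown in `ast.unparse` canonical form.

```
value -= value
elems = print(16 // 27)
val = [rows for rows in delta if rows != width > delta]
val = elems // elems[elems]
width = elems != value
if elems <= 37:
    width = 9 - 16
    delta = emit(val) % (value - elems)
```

3

Transformed code:
value -= value
elems = print(16 // 27)
val = []
for rows in delta:
    if rows != width and width > delta:
        val.append(rows)
val = elems // elems[elems]
width = elems != value
if elems <= 37:
    width = 9 - 16
    delta = emit(val) % (value - elems)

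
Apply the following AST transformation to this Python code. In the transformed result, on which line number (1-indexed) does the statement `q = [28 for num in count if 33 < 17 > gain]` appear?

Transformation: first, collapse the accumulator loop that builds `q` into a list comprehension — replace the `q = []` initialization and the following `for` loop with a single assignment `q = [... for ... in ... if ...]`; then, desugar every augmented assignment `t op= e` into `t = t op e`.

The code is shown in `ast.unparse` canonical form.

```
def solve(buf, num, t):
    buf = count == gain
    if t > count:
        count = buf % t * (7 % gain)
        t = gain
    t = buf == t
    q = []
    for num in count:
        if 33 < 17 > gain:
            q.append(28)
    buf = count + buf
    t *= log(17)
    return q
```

Transformed code:
def solve(buf, num, t):
    buf = count == gain
    if t > count:
        count = buf % t * (7 % gain)
        t = gain
    t = buf == t
    q = [28 for num in count if 33 < 17 > gain]
    buf = count + buf
    t = t * log(17)
    return q

7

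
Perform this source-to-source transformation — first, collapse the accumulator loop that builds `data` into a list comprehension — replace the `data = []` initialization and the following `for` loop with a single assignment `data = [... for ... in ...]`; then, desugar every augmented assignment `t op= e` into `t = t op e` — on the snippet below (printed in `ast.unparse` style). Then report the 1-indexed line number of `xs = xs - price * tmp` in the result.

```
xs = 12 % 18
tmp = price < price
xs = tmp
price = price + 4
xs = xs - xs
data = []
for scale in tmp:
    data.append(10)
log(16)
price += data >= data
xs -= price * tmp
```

Transformed code:
xs = 12 % 18
tmp = price < price
xs = tmp
price = price + 4
xs = xs - xs
data = [10 for scale in tmp]
log(16)
price = price + (data >= data)
xs = xs - price * tmp

9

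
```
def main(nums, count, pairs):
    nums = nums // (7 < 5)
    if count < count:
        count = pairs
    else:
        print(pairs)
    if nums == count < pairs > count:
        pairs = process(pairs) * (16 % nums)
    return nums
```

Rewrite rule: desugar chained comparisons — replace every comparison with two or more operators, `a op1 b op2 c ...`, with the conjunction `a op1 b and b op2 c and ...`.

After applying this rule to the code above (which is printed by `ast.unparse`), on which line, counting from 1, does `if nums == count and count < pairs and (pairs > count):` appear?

Transformed code:
def main(nums, count, pairs):
    nums = nums // (7 < 5)
    if count < count:
        count = pairs
    else:
        print(pairs)
    if nums == count and count < pairs and (pairs > count):
        pairs = process(pairs) * (16 % nums)
    return nums

7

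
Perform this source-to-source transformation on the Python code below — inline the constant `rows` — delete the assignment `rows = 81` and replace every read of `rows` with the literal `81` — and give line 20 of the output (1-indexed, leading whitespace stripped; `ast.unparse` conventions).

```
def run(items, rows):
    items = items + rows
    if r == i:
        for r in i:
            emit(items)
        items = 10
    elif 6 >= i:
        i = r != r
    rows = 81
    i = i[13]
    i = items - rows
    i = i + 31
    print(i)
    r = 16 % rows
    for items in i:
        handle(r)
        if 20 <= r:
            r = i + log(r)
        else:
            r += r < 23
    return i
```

return i

Transformed code:
def run(items, rows):
    items = items + 81
    if r == i:
        for r in i:
            emit(items)
        items = 10
    elif 6 >= i:
        i = r != r
    i = i[13]
    i = items - 81
    i = i + 31
    print(i)
    r = 16 % 81
    for items in i:
        handle(r)
        if 20 <= r:
            r = i + log(r)
        else:
            r += r < 23
    return i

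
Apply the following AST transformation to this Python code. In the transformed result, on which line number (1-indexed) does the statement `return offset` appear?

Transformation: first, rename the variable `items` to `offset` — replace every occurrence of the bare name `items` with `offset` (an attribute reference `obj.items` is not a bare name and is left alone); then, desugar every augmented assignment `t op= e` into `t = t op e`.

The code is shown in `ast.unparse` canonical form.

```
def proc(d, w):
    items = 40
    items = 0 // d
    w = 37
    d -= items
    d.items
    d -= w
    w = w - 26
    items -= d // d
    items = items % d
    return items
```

11

Transformed code:
def proc(d, w):
    offset = 40
    offset = 0 // d
    w = 37
    d = d - offset
    d.items
    d = d - w
    w = w - 26
    offset = offset - d // d
    offset = offset % d
    return offset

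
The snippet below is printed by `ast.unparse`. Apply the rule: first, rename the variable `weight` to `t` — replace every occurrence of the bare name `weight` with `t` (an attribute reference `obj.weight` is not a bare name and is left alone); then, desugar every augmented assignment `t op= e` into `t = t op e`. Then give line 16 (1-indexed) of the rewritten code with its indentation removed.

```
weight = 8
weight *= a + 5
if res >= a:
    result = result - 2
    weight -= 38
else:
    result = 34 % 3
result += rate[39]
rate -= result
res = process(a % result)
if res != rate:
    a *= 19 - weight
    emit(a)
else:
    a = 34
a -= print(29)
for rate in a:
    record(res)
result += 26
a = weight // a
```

Transformed code:
t = 8
t = t * (a + 5)
if res >= a:
    result = result - 2
    t = t - 38
else:
    result = 34 % 3
result = result + rate[39]
rate = rate - result
res = process(a % result)
if res != rate:
    a = a * (19 - t)
    emit(a)
else:
    a = 34
a = a - print(29)
for rate in a:
    record(res)
result = result + 26
a = t // a

a = a - print(29)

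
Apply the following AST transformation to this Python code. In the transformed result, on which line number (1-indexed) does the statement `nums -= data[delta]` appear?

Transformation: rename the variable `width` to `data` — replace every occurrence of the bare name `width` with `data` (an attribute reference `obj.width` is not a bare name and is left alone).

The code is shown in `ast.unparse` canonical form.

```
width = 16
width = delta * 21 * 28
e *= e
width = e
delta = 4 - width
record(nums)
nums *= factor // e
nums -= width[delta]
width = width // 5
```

8

Transformed code:
data = 16
data = delta * 21 * 28
e *= e
data = e
delta = 4 - data
record(nums)
nums *= factor // e
nums -= data[delta]
data = data // 5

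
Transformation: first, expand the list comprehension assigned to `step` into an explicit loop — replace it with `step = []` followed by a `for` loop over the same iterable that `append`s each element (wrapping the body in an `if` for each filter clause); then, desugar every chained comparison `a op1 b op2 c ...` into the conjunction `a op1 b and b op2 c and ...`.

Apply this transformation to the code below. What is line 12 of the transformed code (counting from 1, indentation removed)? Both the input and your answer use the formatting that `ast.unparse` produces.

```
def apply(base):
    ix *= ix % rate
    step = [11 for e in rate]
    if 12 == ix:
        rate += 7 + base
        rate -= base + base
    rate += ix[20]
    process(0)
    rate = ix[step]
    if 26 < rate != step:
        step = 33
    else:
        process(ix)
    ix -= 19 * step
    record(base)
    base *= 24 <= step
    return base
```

Transformed code:
def apply(base):
    ix *= ix % rate
    step = []
    for e in rate:
        step.append(11)
    if 12 == ix:
        rate += 7 + base
        rate -= base + base
    rate += ix[20]
    process(0)
    rate = ix[step]
    if 26 < rate and rate != step:
        step = 33
    else:
        process(ix)
    ix -= 19 * step
    record(base)
    base *= 24 <= step
    return base

if 26 < rate and rate != step:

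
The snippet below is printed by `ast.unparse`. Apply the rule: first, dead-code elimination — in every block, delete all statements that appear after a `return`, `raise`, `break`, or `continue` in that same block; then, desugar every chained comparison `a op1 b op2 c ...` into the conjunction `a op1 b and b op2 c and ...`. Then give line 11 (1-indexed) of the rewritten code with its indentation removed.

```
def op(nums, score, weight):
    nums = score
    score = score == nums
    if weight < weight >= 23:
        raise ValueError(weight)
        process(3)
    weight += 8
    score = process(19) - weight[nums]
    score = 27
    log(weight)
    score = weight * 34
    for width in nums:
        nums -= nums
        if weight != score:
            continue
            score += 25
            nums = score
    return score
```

Transformed code:
def op(nums, score, weight):
    nums = score
    score = score == nums
    if weight < weight and weight >= 23:
        raise ValueError(weight)
    weight += 8
    score = process(19) - weight[nums]
    score = 27
    log(weight)
    score = weight * 34
    for width in nums:
        nums -= nums
        if weight != score:
            continue
    return score

for width in nums:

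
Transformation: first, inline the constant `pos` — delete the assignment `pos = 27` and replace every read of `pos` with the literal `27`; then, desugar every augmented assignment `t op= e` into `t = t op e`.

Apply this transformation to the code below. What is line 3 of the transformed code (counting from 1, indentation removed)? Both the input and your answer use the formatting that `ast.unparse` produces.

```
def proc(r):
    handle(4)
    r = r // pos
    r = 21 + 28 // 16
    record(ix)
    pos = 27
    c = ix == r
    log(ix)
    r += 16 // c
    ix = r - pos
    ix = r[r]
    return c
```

Transformed code:
def proc(r):
    handle(4)
    r = r // 27
    r = 21 + 28 // 16
    record(ix)
    c = ix == r
    log(ix)
    r = r + 16 // c
    ix = r - 27
    ix = r[r]
    return c

r = r // 27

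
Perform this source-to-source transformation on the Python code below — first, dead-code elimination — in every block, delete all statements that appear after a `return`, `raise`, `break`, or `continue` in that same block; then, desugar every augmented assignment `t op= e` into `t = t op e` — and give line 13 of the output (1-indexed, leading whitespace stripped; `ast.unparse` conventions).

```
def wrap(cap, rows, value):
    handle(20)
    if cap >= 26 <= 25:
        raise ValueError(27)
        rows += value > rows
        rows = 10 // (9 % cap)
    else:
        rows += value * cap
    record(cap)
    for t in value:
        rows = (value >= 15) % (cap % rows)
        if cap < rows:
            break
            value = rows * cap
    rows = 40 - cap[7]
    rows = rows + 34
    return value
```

rows = rows + 34

Transformed code:
def wrap(cap, rows, value):
    handle(20)
    if cap >= 26 <= 25:
        raise ValueError(27)
    else:
        rows = rows + value * cap
    record(cap)
    for t in value:
        rows = (value >= 15) % (cap % rows)
        if cap < rows:
            break
    rows = 40 - cap[7]
    rows = rows + 34
    return value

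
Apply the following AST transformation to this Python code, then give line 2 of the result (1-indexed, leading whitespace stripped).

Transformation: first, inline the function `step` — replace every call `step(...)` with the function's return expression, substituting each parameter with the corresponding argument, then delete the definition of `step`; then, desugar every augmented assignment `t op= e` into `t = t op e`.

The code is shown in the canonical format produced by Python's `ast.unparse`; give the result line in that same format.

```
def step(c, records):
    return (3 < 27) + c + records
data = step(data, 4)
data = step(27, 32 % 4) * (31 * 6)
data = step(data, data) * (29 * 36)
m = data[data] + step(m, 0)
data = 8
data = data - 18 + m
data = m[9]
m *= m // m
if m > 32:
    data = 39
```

Transformed code:
data = (3 < 27) + data + 4
data = ((3 < 27) + 27 + 32 % 4) * (31 * 6)
data = ((3 < 27) + data + data) * (29 * 36)
m = data[data] + ((3 < 27) + m + 0)
data = 8
data = data - 18 + m
data = m[9]
m = m * (m // m)
if m > 32:
    data = 39

data = ((3 < 27) + 27 + 32 % 4) * (31 * 6)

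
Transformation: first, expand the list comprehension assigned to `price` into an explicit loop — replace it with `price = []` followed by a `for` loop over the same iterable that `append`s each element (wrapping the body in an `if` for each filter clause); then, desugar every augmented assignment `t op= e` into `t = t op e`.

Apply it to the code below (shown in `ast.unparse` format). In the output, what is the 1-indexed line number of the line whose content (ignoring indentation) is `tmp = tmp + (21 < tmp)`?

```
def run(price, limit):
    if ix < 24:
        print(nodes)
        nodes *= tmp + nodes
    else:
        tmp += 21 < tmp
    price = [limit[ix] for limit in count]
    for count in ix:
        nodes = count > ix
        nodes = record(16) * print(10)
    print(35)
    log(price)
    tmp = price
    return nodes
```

Transformed code:
def run(price, limit):
    if ix < 24:
        print(nodes)
        nodes = nodes * (tmp + nodes)
    else:
        tmp = tmp + (21 < tmp)
    price = []
    for limit in count:
        price.append(limit[ix])
    for count in ix:
        nodes = count > ix
        nodes = record(16) * print(10)
    print(35)
    log(price)
    tmp = price
    return nodes

6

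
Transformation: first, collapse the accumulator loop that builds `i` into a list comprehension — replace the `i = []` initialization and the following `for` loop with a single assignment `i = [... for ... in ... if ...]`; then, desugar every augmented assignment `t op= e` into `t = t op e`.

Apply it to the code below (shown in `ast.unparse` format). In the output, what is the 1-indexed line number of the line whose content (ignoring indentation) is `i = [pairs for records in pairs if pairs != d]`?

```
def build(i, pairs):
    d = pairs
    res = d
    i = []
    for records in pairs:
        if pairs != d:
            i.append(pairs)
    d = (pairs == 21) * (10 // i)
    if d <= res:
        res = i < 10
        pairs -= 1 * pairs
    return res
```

Transformed code:
def build(i, pairs):
    d = pairs
    res = d
    i = [pairs for records in pairs if pairs != d]
    d = (pairs == 21) * (10 // i)
    if d <= res:
        res = i < 10
        pairs = pairs - 1 * pairs
    return res

4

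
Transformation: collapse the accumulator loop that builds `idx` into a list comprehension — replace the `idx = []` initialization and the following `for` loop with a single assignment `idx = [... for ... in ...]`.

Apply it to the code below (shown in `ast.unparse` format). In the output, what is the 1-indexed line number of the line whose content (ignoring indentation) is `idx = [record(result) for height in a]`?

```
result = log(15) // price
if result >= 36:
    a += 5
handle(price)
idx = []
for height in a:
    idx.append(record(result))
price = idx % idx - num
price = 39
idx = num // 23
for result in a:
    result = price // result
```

5

Transformed code:
result = log(15) // price
if result >= 36:
    a += 5
handle(price)
idx = [record(result) for height in a]
price = idx % idx - num
price = 39
idx = num // 23
for result in a:
    result = price // result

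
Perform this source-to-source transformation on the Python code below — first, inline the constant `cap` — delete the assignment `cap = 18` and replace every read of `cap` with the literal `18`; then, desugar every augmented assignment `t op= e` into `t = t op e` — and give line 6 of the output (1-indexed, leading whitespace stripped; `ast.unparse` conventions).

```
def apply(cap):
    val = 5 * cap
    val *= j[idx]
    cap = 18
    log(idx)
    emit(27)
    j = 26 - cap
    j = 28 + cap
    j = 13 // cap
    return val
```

Transformed code:
def apply(cap):
    val = 5 * 18
    val = val * j[idx]
    log(idx)
    emit(27)
    j = 26 - 18
    j = 28 + 18
    j = 13 // 18
    return val

j = 26 - 18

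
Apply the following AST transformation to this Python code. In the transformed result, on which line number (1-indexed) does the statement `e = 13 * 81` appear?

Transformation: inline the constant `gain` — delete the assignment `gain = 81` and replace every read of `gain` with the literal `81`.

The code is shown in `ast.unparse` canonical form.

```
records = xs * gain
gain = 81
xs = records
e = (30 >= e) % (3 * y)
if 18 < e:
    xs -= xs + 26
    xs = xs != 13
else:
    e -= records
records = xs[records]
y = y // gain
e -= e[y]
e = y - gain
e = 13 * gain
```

13

Transformed code:
records = xs * 81
xs = records
e = (30 >= e) % (3 * y)
if 18 < e:
    xs -= xs + 26
    xs = xs != 13
else:
    e -= records
records = xs[records]
y = y // 81
e -= e[y]
e = y - 81
e = 13 * 81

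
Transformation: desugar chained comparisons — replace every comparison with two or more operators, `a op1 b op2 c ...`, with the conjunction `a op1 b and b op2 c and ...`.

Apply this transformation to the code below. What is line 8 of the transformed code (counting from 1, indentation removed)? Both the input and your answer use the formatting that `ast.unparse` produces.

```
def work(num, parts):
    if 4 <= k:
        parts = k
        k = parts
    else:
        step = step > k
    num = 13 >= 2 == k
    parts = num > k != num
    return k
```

Transformed code:
def work(num, parts):
    if 4 <= k:
        parts = k
        k = parts
    else:
        step = step > k
    num = 13 >= 2 and 2 == k
    parts = num > k and k != num
    return k

parts = num > k and k != num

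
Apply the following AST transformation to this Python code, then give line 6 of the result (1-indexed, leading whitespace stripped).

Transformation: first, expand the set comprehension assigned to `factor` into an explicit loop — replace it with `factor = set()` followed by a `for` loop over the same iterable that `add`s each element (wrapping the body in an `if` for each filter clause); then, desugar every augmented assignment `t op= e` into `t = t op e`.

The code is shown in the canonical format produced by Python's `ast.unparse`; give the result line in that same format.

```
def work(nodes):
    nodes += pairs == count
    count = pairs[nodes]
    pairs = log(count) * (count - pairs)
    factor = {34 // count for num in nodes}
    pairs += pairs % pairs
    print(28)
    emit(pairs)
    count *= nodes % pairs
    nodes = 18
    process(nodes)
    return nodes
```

for num in nodes:

Transformed code:
def work(nodes):
    nodes = nodes + (pairs == count)
    count = pairs[nodes]
    pairs = log(count) * (count - pairs)
    factor = set()
    for num in nodes:
        factor.add(34 // count)
    pairs = pairs + pairs % pairs
    print(28)
    emit(pairs)
    count = count * (nodes % pairs)
    nodes = 18
    process(nodes)
    return nodes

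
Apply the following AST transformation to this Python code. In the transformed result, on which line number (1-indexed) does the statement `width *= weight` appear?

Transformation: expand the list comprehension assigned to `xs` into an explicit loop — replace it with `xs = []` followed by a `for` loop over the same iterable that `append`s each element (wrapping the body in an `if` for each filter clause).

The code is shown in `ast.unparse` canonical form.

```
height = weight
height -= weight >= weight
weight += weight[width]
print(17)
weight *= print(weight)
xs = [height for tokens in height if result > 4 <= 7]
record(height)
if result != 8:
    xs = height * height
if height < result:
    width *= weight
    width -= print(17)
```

14

Transformed code:
height = weight
height -= weight >= weight
weight += weight[width]
print(17)
weight *= print(weight)
xs = []
for tokens in height:
    if result > 4 <= 7:
        xs.append(height)
record(height)
if result != 8:
    xs = height * height
if height < result:
    width *= weight
    width -= print(17)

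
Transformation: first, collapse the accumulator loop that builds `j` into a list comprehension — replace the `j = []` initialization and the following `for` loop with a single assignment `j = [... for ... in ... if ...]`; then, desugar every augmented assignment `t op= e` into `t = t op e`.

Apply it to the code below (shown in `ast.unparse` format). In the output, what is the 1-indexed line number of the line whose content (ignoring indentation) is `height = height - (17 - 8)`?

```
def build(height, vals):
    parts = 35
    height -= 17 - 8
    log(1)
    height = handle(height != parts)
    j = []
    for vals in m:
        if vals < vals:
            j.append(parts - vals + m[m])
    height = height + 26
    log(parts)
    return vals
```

Transformed code:
def build(height, vals):
    parts = 35
    height = height - (17 - 8)
    log(1)
    height = handle(height != parts)
    j = [parts - vals + m[m] for vals in m if vals < vals]
    height = height + 26
    log(parts)
    return vals

3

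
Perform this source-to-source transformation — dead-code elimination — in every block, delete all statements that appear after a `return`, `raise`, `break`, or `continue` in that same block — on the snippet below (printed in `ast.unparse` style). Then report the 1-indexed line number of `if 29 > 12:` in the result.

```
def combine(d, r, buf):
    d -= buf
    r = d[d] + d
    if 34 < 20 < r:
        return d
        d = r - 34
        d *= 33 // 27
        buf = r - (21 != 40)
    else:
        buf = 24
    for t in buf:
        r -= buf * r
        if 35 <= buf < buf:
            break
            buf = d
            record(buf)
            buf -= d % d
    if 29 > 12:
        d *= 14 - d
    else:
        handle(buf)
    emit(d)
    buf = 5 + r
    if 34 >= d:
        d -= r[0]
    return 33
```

12

Transformed code:
def combine(d, r, buf):
    d -= buf
    r = d[d] + d
    if 34 < 20 < r:
        return d
    else:
        buf = 24
    for t in buf:
        r -= buf * r
        if 35 <= buf < buf:
            break
    if 29 > 12:
        d *= 14 - d
    else:
        handle(buf)
    emit(d)
    buf = 5 + r
    if 34 >= d:
        d -= r[0]
    return 33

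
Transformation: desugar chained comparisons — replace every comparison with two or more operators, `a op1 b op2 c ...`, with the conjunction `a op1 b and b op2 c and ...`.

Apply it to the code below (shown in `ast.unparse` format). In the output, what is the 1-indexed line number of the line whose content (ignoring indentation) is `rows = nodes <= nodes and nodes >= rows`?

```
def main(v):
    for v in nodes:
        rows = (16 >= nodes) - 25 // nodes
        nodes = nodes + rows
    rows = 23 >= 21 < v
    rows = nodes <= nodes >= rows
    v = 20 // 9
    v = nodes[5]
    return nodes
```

Transformed code:
def main(v):
    for v in nodes:
        rows = (16 >= nodes) - 25 // nodes
        nodes = nodes + rows
    rows = 23 >= 21 and 21 < v
    rows = nodes <= nodes and nodes >= rows
    v = 20 // 9
    v = nodes[5]
    return nodes

6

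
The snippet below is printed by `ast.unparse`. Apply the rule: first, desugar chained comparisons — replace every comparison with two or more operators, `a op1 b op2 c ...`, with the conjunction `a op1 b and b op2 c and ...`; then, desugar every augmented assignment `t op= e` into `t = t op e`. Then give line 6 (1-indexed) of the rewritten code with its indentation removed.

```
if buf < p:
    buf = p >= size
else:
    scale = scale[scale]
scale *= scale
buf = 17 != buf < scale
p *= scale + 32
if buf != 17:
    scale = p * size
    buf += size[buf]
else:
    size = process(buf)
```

buf = 17 != buf and buf < scale

Transformed code:
if buf < p:
    buf = p >= size
else:
    scale = scale[scale]
scale = scale * scale
buf = 17 != buf and buf < scale
p = p * (scale + 32)
if buf != 17:
    scale = p * size
    buf = buf + size[buf]
else:
    size = process(buf)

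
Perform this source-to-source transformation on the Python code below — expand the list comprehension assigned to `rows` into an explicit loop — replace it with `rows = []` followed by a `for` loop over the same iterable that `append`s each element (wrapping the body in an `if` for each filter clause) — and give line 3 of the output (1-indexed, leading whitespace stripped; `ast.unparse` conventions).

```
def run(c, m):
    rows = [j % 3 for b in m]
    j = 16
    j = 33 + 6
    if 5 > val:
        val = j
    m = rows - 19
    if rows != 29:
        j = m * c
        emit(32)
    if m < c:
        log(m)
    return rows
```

Transformed code:
def run(c, m):
    rows = []
    for b in m:
        rows.append(j % 3)
    j = 16
    j = 33 + 6
    if 5 > val:
        val = j
    m = rows - 19
    if rows != 29:
        j = m * c
        emit(32)
    if m < c:
        log(m)
    return rows

for b in m:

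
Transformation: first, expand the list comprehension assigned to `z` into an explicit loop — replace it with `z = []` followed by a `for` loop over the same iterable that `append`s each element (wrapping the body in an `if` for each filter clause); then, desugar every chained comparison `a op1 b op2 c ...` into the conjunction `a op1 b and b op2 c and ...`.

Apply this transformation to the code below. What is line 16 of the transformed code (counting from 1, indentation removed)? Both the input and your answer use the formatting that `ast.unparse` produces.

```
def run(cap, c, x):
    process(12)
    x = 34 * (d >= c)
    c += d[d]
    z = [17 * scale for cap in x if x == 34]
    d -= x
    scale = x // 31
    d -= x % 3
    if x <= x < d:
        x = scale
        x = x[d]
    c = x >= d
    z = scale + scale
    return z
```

z = scale + scale

Transformed code:
def run(cap, c, x):
    process(12)
    x = 34 * (d >= c)
    c += d[d]
    z = []
    for cap in x:
        if x == 34:
            z.append(17 * scale)
    d -= x
    scale = x // 31
    d -= x % 3
    if x <= x and x < d:
        x = scale
        x = x[d]
    c = x >= d
    z = scale + scale
    return z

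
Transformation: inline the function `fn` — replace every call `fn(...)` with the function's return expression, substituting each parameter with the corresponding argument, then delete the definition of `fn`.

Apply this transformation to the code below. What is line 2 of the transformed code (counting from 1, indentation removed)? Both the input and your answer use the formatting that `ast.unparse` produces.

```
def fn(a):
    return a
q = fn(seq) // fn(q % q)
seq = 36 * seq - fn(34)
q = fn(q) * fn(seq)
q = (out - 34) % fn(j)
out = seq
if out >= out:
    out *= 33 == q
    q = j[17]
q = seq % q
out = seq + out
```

seq = 36 * seq - 34

Transformed code:
q = seq // (q % q)
seq = 36 * seq - 34
q = q * seq
q = (out - 34) % j
out = seq
if out >= out:
    out *= 33 == q
    q = j[17]
q = seq % q
out = seq + out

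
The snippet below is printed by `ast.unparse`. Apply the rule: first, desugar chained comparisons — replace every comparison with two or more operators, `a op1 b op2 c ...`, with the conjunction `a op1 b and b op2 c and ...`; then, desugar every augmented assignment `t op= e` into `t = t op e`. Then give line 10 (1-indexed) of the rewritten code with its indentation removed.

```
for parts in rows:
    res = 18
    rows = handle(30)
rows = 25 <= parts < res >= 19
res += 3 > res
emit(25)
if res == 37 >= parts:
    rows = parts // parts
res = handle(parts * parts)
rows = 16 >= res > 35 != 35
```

rows = 16 >= res and res > 35 and (35 != 35)

Transformed code:
for parts in rows:
    res = 18
    rows = handle(30)
rows = 25 <= parts and parts < res and (res >= 19)
res = res + (3 > res)
emit(25)
if res == 37 and 37 >= parts:
    rows = parts // parts
res = handle(parts * parts)
rows = 16 >= res and res > 35 and (35 != 35)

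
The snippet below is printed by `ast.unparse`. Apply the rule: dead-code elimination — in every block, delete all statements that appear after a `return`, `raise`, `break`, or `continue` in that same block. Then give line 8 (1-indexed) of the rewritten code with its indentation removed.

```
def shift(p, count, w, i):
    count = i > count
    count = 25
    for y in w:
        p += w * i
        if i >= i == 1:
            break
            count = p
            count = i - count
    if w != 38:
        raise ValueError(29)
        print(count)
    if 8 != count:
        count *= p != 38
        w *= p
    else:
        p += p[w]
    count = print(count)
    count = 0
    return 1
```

if w != 38:

Transformed code:
def shift(p, count, w, i):
    count = i > count
    count = 25
    for y in w:
        p += w * i
        if i >= i == 1:
            break
    if w != 38:
        raise ValueError(29)
    if 8 != count:
        count *= p != 38
        w *= p
    else:
        p += p[w]
    count = print(count)
    count = 0
    return 1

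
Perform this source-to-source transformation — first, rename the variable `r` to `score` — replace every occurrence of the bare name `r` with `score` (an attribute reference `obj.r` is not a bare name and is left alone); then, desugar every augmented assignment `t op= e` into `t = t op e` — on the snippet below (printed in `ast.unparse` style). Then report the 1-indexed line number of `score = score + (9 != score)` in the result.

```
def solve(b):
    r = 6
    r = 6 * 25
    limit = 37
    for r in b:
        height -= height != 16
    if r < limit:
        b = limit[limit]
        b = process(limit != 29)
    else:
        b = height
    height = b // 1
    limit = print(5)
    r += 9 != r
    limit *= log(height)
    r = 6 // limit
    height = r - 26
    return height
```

Transformed code:
def solve(b):
    score = 6
    score = 6 * 25
    limit = 37
    for score in b:
        height = height - (height != 16)
    if score < limit:
        b = limit[limit]
        b = process(limit != 29)
    else:
        b = height
    height = b // 1
    limit = print(5)
    score = score + (9 != score)
    limit = limit * log(height)
    score = 6 // limit
    height = score - 26
    return height

14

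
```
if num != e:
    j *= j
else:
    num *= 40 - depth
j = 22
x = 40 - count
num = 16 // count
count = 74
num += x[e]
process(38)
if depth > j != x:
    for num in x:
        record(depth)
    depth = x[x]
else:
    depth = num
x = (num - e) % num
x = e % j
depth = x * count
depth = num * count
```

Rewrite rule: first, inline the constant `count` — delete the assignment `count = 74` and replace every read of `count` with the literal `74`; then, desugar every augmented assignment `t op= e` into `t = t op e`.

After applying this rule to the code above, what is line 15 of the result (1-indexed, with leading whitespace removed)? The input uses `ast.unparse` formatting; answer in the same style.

depth = num

Transformed code:
if num != e:
    j = j * j
else:
    num = num * (40 - depth)
j = 22
x = 40 - 74
num = 16 // 74
num = num + x[e]
process(38)
if depth > j != x:
    for num in x:
        record(depth)
    depth = x[x]
else:
    depth = num
x = (num - e) % num
x = e % j
depth = x * 74
depth = num * 74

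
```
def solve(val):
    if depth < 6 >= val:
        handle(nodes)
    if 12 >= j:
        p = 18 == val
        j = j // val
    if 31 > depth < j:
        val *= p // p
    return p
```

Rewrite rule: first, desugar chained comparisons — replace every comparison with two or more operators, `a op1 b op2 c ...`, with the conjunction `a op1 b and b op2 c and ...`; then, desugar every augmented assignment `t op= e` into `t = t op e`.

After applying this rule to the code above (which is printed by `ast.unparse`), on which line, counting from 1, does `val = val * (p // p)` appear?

8

Transformed code:
def solve(val):
    if depth < 6 and 6 >= val:
        handle(nodes)
    if 12 >= j:
        p = 18 == val
        j = j // val
    if 31 > depth and depth < j:
        val = val * (p // p)
    return p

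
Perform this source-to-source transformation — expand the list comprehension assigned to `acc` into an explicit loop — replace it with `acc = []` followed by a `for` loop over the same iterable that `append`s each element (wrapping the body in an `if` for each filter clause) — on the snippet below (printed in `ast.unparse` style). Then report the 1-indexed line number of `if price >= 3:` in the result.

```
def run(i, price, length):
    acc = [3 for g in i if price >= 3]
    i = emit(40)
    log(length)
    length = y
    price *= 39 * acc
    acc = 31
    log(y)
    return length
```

Transformed code:
def run(i, price, length):
    acc = []
    for g in i:
        if price >= 3:
            acc.append(3)
    i = emit(40)
    log(length)
    length = y
    price *= 39 * acc
    acc = 31
    log(y)
    return length

4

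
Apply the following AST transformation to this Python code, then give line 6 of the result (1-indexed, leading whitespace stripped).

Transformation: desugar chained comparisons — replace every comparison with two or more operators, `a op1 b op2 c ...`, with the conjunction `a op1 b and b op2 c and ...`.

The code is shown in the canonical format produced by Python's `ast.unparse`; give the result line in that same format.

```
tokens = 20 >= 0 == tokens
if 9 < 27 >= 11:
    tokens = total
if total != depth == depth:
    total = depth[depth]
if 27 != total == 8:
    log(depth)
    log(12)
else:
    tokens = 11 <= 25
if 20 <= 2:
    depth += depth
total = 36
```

if 27 != total and total == 8:

Transformed code:
tokens = 20 >= 0 and 0 == tokens
if 9 < 27 and 27 >= 11:
    tokens = total
if total != depth and depth == depth:
    total = depth[depth]
if 27 != total and total == 8:
    log(depth)
    log(12)
else:
    tokens = 11 <= 25
if 20 <= 2:
    depth += depth
total = 36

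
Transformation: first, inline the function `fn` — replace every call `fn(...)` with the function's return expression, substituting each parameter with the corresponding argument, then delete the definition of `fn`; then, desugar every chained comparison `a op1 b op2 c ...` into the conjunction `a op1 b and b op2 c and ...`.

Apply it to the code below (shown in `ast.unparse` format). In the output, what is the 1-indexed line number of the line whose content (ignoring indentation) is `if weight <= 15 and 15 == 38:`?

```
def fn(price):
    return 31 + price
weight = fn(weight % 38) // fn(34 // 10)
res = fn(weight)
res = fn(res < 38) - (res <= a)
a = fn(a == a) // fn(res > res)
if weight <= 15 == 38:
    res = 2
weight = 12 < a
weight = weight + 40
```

Transformed code:
weight = (31 + weight % 38) // (31 + 34 // 10)
res = 31 + weight
res = 31 + (res < 38) - (res <= a)
a = (31 + (a == a)) // (31 + (res > res))
if weight <= 15 and 15 == 38:
    res = 2
weight = 12 < a
weight = weight + 40

5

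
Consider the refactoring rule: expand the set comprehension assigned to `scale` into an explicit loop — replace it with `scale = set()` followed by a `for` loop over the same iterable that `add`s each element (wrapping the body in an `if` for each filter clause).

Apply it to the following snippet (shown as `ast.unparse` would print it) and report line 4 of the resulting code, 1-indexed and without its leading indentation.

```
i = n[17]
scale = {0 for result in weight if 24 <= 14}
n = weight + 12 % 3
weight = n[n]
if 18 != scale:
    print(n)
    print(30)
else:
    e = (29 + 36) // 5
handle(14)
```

if 24 <= 14:

Transformed code:
i = n[17]
scale = set()
for result in weight:
    if 24 <= 14:
        scale.add(0)
n = weight + 12 % 3
weight = n[n]
if 18 != scale:
    print(n)
    print(30)
else:
    e = (29 + 36) // 5
handle(14)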